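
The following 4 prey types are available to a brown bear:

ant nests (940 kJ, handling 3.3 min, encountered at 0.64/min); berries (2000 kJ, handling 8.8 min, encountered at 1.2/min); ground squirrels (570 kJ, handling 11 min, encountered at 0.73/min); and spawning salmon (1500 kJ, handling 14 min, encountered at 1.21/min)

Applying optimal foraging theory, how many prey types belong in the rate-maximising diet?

E/h in descending order: ant nests 285, berries 227, spawning salmon 107, ground squirrels 51.8 kJ/min. The optimal diet is the largest prefix of this list for which every included type satisfies E_i/h_i > R on the types above it.
Rate on top 1: 193.3. berries: 227 > 193.3 → include.
Rate on top 2: 219.5. spawning salmon: 107 < 219.5 → exclude; stop.
Optimal diet: ant nests, berries — 2 of 4 types.

2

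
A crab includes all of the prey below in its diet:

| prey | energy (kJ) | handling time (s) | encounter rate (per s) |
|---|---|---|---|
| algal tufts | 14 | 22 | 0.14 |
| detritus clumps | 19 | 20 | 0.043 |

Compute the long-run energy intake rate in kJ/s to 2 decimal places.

0.56 kJ/s

Energy encountered per unit search time: 0.14×14 + 0.043×19 = 2.777 kJ/s.
Handling time per unit search time: 0.14×22 + 0.043×20 = 3.94.
Rate = 2.777/(1 + 3.94) = 0.5621 kJ/s.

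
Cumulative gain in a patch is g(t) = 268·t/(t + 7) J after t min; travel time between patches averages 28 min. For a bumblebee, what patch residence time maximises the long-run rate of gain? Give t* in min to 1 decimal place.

14.0 min

By the marginal value theorem, leave when the instantaneous gain rate g'(t) equals the habitat-wide average g(t)/(T + t).
g'(t) = 268·7/(t + 7)². Setting 268·7/(t+7)² = 268t/[(t+7)(28+t)] gives 7(28+t) = t(t+7), so t² = 7×28 = 196.
t* = √196 = 14 min.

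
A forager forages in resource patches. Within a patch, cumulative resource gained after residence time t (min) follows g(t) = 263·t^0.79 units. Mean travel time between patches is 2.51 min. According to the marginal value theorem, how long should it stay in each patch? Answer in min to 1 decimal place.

9.4 min

Maximise g(t)/(T+t): set derivative to zero → g'(t)(T+t) = g(t).
g'(t) = 0.79·263·t^-0.21. Setting 0.79·263·t^-0.21 = 263·t^0.79/(2.51+t) gives 0.79(2.51+t) = t, so 0.21·t = 0.79×2.51.
t* = 0.79×2.51/0.21 = 9.442 min.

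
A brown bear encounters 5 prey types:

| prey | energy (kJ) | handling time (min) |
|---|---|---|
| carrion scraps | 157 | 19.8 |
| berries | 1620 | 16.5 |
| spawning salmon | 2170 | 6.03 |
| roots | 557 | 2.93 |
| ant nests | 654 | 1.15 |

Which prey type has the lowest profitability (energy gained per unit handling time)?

carrion scraps

In descending order of E/h:
ant nests: 654/1.15 = 569 kJ/min
spawning salmon: 2170/6.03 = 360 kJ/min
roots: 557/2.93 = 190 kJ/min
berries: 1620/16.5 = 98.2 kJ/min
carrion scraps: 157/19.8 = 7.93 kJ/min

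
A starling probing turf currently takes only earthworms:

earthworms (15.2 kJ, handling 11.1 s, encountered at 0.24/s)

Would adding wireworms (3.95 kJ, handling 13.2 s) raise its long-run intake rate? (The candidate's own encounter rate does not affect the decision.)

Current rate: (0.24×15.2)/(1 + 0.24×11.1) = 0.9956 kJ/s.
wireworms: E/h = 3.95/13.2 = 0.2992 kJ/s.
Since 0.2992 < R, time spent handling wireworms is better spent searching.

No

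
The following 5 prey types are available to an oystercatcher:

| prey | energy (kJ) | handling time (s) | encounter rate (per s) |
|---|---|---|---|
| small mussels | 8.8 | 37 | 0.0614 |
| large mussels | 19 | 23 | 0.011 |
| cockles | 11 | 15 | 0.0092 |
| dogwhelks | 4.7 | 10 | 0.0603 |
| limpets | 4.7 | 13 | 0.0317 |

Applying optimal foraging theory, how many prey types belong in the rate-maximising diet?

4

Rank by E/h (kJ/s): large mussels 0.826, cockles 0.733, dogwhelks 0.47, limpets 0.362, small mussels 0.238. Include each in turn until the next type's E/h falls below the running intake rate.
Rate on top 1: 0.1668. cockles: 0.733 > 0.1668 → include.
Rate on top 2: 0.223. dogwhelks: 0.47 > 0.223 → include.
Rate on top 3: 0.2977. limpets: 0.362 > 0.2977 → include.
Rate on top 4: 0.3086. small mussels: 0.238 < 0.3086 → exclude; stop.
Optimal diet: large mussels, cockles, dogwhelks, limpets — 4 of 5 types.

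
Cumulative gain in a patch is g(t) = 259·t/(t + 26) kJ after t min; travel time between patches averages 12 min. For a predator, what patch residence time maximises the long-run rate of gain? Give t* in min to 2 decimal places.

Optimal t* satisfies g'(t*) = g(t*)/(T + t*).
g'(t) = 259·26/(t + 26)². Setting 259·26/(t+26)² = 259t/[(t+26)(12+t)] gives 26(12+t) = t(t+26), so t² = 26×12 = 312.
t* = √312 = 17.66 min.

17.66 min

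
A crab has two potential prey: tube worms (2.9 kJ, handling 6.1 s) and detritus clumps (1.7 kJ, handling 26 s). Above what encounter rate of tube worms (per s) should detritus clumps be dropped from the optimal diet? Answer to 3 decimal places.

0.026 per s

At the threshold, the rate on tube worms alone equals the profitability of detritus clumps: λ·2.9/(1 + λ·6.1) = 1.7/26 = 0.06538.
Rearranging, λ(2.9 − 0.06538×6.1) = 0.06538, so λ = 0.06538/2.501 = 0.02614 per s.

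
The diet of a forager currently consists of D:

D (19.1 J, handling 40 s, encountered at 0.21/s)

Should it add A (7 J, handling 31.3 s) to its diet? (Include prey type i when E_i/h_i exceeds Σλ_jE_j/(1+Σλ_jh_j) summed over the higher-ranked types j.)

No

Current rate: (0.21×19.1)/(1 + 0.21×40) = 0.4267 J/s.
Profitability of A: 7/31.3 = 0.2236 J/s.
Since 0.2236 < R, time spent handling A is better spent searching.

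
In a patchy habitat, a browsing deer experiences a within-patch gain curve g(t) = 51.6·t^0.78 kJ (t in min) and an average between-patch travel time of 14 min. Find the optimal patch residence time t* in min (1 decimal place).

49.6 min

By the marginal value theorem, leave when the instantaneous gain rate g'(t) equals the habitat-wide average g(t)/(T + t).
g'(t) = 0.78·51.6·t^-0.22. Setting 0.78·51.6·t^-0.22 = 51.6·t^0.78/(14+t) gives 0.78(14+t) = t, so 0.22·t = 0.78×14.
t* = 0.78×14/0.22 = 49.64 min.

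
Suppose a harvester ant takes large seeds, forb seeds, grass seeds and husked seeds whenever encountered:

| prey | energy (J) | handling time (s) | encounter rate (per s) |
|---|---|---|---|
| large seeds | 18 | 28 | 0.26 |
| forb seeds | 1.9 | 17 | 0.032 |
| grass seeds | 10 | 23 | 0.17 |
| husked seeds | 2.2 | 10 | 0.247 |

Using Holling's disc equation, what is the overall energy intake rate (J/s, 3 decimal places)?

0.459 J/s

R = (0.26×18 + 0.032×1.9 + 0.17×10 + 0.247×2.2) / (1 + 0.26×28 + 0.032×17 + 0.17×23 + 0.247×10) = 6.984/15.2 = 0.4594 J/s.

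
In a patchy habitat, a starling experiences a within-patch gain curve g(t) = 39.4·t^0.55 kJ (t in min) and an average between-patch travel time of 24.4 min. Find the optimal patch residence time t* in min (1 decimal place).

Maximise g(t)/(T+t): set derivative to zero → g'(t)(T+t) = g(t).
g'(t) = 0.55·39.4·t^-0.45. Setting 0.55·39.4·t^-0.45 = 39.4·t^0.55/(24.4+t) gives 0.55(24.4+t) = t, so 0.45·t = 0.55×24.4.
t* = 0.55×24.4/0.45 = 29.82 min.

29.8 min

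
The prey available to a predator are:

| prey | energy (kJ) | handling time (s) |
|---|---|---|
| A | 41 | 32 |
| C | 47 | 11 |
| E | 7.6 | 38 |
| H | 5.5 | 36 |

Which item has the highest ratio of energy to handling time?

In descending order of E/h:
C: 47/11 = 4.27 kJ/s
A: 41/32 = 1.28 kJ/s
E: 7.6/38 = 0.2 kJ/s
H: 5.5/36 = 0.153 kJ/s

C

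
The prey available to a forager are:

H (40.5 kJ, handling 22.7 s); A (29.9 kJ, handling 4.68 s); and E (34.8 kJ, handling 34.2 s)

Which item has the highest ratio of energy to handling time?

A

In descending order of E/h:
A: 29.9/4.68 = 6.39 kJ/s
H: 40.5/22.7 = 1.78 kJ/s
E: 34.8/34.2 = 1.02 kJ/s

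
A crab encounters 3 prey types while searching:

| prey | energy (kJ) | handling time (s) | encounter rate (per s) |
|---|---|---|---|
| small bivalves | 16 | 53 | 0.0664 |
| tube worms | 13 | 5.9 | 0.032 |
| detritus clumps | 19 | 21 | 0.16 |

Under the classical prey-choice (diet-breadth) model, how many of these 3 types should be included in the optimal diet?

E/h in descending order: tube worms 2.2, detritus clumps 0.905, small bivalves 0.302 kJ/s. The optimal diet is the largest prefix of this list for which every included type satisfies E_i/h_i > R on the types above it.
Rate on top 1: 0.3499. detritus clumps: 0.905 > 0.3499 → include.
Rate on top 2: 0.7598. small bivalves: 0.302 < 0.7598 → exclude; stop.
Optimal diet: tube worms, detritus clumps — 2 of 3 types.

2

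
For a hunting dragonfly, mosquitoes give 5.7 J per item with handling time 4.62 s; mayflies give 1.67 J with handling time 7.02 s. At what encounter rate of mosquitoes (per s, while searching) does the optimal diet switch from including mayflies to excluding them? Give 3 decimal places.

Drop mayflies once their profitability E₂/h₂ falls below the rate achievable on mosquitoes alone: E₂/h₂ = λE₁/(1 + λh₁).
Solve for λ: λE₁h₂ = E₂(1 + λh₁) → λ(E₁h₂ − E₂h₁) = E₂ → λ = E₂/(E₁h₂ − E₂h₁).
λ = 1.67/(5.7×7.02 − 1.67×4.62) = 1.67/32.3 = 0.05171 per s.

0.052 per s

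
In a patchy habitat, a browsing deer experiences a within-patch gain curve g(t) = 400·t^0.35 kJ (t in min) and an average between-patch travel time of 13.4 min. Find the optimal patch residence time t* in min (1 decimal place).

Optimal t* satisfies g'(t*) = g(t*)/(T + t*).
g'(t) = 0.35·400·t^-0.65. Setting 0.35·400·t^-0.65 = 400·t^0.35/(13.4+t) gives 0.35(13.4+t) = t, so 0.65·t = 0.35×13.4.
t* = 0.35×13.4/0.65 = 7.215 min.

7.2 min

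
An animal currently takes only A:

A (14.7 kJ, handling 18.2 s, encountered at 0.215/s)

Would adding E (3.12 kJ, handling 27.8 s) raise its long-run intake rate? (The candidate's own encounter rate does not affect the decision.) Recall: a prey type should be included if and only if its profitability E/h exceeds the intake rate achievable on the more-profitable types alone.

Intake rate on the current diet: R = (0.215×14.7) / (1 + 0.215×18.2) = 3.16/4.913 = 0.6433 kJ/s.
Profitability of E: 3.12/27.8 = 0.1122 kJ/s.
0.1122 < 0.6433, so adding E would lower the average — exclude it.

No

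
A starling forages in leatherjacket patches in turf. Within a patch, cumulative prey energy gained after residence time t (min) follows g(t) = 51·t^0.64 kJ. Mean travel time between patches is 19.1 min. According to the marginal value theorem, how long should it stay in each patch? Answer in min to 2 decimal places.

By the marginal value theorem, leave when the instantaneous gain rate g'(t) equals the habitat-wide average g(t)/(T + t).
g'(t) = 0.64·51·t^-0.36. Setting 0.64·51·t^-0.36 = 51·t^0.64/(19.1+t) gives 0.64(19.1+t) = t, so 0.36·t = 0.64×19.1.
t* = 0.64×19.1/0.36 = 33.96 min.

33.96 min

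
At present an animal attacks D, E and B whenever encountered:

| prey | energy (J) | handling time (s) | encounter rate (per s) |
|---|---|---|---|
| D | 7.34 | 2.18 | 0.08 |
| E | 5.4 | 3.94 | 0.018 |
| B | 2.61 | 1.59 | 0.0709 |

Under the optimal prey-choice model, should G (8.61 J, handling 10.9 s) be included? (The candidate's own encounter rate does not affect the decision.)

On D, E and B alone, R = ΣλE/(1+Σλh) = 0.8694/1.358 = 0.6402 J/s.
Profitability of G: 8.61/10.9 = 0.7899 J/s.
Since 0.7899 > R, including G increases the long-run rate.

Yes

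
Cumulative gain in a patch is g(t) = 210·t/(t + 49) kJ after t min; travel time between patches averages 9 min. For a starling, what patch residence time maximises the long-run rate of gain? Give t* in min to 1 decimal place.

Maximise g(t)/(T+t): set derivative to zero → g'(t)(T+t) = g(t).
g'(t) = 210·49/(t + 49)². Setting 210·49/(t+49)² = 210t/[(t+49)(9+t)] gives 49(9+t) = t(t+49), so t² = 49×9 = 441.
t* = √441 = 21 min.

21.0 min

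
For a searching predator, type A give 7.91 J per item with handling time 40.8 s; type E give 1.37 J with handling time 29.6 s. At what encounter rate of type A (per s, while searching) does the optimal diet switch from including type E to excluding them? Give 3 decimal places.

0.008 per s

Drop type E once their profitability E₂/h₂ falls below the rate achievable on type A alone: E₂/h₂ = λE₁/(1 + λh₁).
Solve for λ: λE₁h₂ = E₂(1 + λh₁) → λ(E₁h₂ − E₂h₁) = E₂ → λ = E₂/(E₁h₂ − E₂h₁).
λ = 1.37/(7.91×29.6 − 1.37×40.8) = 1.37/178.2 = 0.007686 per s.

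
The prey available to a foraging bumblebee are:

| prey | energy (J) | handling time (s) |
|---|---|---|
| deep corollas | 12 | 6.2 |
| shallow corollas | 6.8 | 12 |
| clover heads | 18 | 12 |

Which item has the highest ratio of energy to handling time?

deep corollas

Profitability E/h (J/s): deep corollas = 12/6.2 = 1.94, shallow corollas = 6.8/12 = 0.567, clover heads = 18/12 = 1.5.
Ranked: deep corollas > clover heads > shallow corollas.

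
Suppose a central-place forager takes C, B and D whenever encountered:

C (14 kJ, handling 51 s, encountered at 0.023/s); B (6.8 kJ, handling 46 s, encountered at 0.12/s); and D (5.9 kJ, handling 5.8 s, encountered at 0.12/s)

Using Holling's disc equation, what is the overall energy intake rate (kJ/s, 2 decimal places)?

Energy encountered per unit search time: 0.023×14 + 0.12×6.8 + 0.12×5.9 = 1.846 kJ/s.
Handling time per unit search time: 0.023×51 + 0.12×46 + 0.12×5.8 = 7.389.
Rate = 1.846/(1 + 7.389) = 0.2201 kJ/s.

0.22 kJ/s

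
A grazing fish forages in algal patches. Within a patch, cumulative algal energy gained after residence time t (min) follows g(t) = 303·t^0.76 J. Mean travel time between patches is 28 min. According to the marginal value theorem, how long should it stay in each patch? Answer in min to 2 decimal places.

By the marginal value theorem, leave when the instantaneous gain rate g'(t) equals the habitat-wide average g(t)/(T + t).
g'(t) = 0.76·303·t^-0.24. Setting 0.76·303·t^-0.24 = 303·t^0.76/(28+t) gives 0.76(28+t) = t, so 0.24·t = 0.76×28.
t* = 0.76×28/0.24 = 88.67 min.

88.67 min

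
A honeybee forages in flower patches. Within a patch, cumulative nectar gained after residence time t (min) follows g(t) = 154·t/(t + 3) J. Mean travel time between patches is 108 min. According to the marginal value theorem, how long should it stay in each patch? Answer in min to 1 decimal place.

By the marginal value theorem, leave when the instantaneous gain rate g'(t) equals the habitat-wide average g(t)/(T + t).
g'(t) = 154·3/(t + 3)². Setting 154·3/(t+3)² = 154t/[(t+3)(108+t)] gives 3(108+t) = t(t+3), so t² = 3×108 = 324.
t* = √324 = 18 min.

18.0 min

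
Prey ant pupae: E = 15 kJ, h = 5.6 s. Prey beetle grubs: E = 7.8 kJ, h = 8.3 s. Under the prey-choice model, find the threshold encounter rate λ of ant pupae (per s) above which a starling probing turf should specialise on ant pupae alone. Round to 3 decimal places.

The zero-one rule: include beetle grubs iff E₂/h₂ > λE₁/(1+λh₁). Equality gives the switch point.
λE₁h₂ = E₂ + λE₂h₁ ⇒ λ = E₂/(E₁h₂ − E₂h₁) = 7.8/(124.5 − 43.68) = 0.09651 per s.

0.097 per s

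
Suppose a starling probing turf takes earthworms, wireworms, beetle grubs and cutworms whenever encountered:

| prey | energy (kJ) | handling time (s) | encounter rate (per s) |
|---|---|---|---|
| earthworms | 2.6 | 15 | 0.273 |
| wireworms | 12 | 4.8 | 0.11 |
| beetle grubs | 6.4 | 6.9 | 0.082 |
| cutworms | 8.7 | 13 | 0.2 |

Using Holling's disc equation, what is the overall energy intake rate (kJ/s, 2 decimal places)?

R = Σλ_iE_i / (1 + Σλ_ih_i)
Numerator: 0.273×2.6 + 0.11×12 + 0.082×6.4 + 0.2×8.7 = 4.295
Denominator: 1 + 0.273×15 + 0.11×4.8 + 0.082×6.9 + 0.2×13 = 8.789
R = 4.295/8.789 = 0.4886 kJ/s

0.49 kJ/s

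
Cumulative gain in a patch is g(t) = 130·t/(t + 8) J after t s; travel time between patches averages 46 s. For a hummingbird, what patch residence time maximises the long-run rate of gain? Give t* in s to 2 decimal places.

19.18 s

Maximise g(t)/(T+t): set derivative to zero → g'(t)(T+t) = g(t).
g'(t) = 130·8/(t + 8)². Setting 130·8/(t+8)² = 130t/[(t+8)(46+t)] gives 8(46+t) = t(t+8), so t² = 8×46 = 368.
t* = √368 = 19.18 s.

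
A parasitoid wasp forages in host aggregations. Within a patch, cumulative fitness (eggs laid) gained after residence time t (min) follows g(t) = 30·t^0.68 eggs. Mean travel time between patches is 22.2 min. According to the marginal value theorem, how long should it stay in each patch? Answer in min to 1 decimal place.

47.2 min

Optimal t* satisfies g'(t*) = g(t*)/(T + t*).
g'(t) = 0.68·30·t^-0.32. Setting 0.68·30·t^-0.32 = 30·t^0.68/(22.2+t) gives 0.68(22.2+t) = t, so 0.32·t = 0.68×22.2.
t* = 0.68×22.2/0.32 = 47.18 min.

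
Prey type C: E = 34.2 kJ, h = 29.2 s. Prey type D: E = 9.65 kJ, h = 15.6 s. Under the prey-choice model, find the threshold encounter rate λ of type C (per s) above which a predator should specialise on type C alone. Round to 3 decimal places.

0.038 per s

The zero-one rule: include type D iff E₂/h₂ > λE₁/(1+λh₁). Equality gives the switch point.
λE₁h₂ = E₂ + λE₂h₁ ⇒ λ = E₂/(E₁h₂ − E₂h₁) = 9.65/(533.5 − 281.8) = 0.03833 per s.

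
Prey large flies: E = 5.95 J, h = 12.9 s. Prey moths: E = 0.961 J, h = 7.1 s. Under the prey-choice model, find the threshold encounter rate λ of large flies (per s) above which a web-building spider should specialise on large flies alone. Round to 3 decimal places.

0.032 per s

At the threshold, the rate on large flies alone equals the profitability of moths: λ·5.95/(1 + λ·12.9) = 0.961/7.1 = 0.1354.
Rearranging, λ(5.95 − 0.1354×12.9) = 0.1354, so λ = 0.1354/4.204 = 0.0322 per s.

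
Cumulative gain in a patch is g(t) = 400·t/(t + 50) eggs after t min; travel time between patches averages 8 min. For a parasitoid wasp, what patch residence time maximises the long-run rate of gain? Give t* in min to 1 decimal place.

20.0 min

By the marginal value theorem, leave when the instantaneous gain rate g'(t) equals the habitat-wide average g(t)/(T + t).
g'(t) = 400·50/(t + 50)². Setting 400·50/(t+50)² = 400t/[(t+50)(8+t)] gives 50(8+t) = t(t+50), so t² = 50×8 = 400.
t* = √400 = 20 min.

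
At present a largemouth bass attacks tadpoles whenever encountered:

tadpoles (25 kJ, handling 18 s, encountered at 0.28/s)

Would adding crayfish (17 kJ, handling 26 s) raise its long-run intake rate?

No

Intake rate on the current diet: R = (0.28×25) / (1 + 0.28×18) = 7/6.04 = 1.159 kJ/s.
Profitability of crayfish: 17/26 = 0.6538 kJ/s.
Since 0.6538 < R, time spent handling crayfish is better spent searching.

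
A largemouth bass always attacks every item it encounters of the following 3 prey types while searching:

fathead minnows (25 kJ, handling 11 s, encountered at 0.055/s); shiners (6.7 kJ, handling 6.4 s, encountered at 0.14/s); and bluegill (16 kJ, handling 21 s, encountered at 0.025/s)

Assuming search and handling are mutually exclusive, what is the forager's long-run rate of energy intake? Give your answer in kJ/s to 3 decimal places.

R = Σλ_iE_i / (1 + Σλ_ih_i)
Numerator: 0.055×25 + 0.14×6.7 + 0.025×16 = 2.713
Denominator: 1 + 0.055×11 + 0.14×6.4 + 0.025×21 = 3.026
R = 2.713/3.026 = 0.8966 kJ/s

0.897 kJ/s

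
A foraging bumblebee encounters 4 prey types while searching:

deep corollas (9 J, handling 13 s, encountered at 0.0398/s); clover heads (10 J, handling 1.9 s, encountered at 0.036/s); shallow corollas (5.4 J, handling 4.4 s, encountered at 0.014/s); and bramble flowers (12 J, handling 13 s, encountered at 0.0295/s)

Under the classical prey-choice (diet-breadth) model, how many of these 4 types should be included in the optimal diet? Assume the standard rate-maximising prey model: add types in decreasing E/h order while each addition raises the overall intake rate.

4

Profitabilities (E/h, J/s): clover heads 5.26, shallow corollas 1.23, bramble flowers 0.923, deep corollas 0.692. Add prey in this order while the next type's profitability exceeds the intake rate on those already taken.
Rate on top 1: 0.337. shallow corollas: 1.23 > 0.337 → include.
Rate on top 2: 0.3855. bramble flowers: 0.923 > 0.3855 → include.
Rate on top 3: 0.5217. deep corollas: 0.692 > 0.5217 → include.
Optimal diet: clover heads, shallow corollas, bramble flowers, deep corollas — 4 of 4 types.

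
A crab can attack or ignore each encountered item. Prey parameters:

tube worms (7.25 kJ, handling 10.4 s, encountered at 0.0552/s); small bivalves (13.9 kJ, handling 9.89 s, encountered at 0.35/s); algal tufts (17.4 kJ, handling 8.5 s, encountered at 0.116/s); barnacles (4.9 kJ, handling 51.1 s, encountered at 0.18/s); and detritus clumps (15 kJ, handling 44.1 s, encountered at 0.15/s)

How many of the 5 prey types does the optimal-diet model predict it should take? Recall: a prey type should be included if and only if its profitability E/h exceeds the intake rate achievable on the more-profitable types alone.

2

E/h in descending order: algal tufts 2.05, small bivalves 1.41, tube worms 0.697, detritus clumps 0.34, barnacles 0.0959 kJ/s. The optimal diet is the largest prefix of this list for which every included type satisfies E_i/h_i > R on the types above it.
Rate on top 1: 1.016. small bivalves: 1.41 > 1.016 → include.
Rate on top 2: 1.264. tube worms: 0.697 < 1.264 → exclude; stop.
Optimal diet: algal tufts, small bivalves — 2 of 5 types.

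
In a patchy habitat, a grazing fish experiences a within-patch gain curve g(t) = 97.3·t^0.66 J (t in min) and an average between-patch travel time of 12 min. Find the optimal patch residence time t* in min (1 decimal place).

23.3 min

Maximise g(t)/(T+t): set derivative to zero → g'(t)(T+t) = g(t).
g'(t) = 0.66·97.3·t^-0.34. Setting 0.66·97.3·t^-0.34 = 97.3·t^0.66/(12+t) gives 0.66(12+t) = t, so 0.34·t = 0.66×12.
t* = 0.66×12/0.34 = 23.29 min.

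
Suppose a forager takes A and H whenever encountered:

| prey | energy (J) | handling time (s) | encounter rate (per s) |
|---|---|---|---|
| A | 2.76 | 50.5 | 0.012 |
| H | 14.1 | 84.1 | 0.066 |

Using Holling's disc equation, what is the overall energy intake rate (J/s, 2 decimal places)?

Energy encountered per unit search time: 0.012×2.76 + 0.066×14.1 = 0.9637 J/s.
Handling time per unit search time: 0.012×50.5 + 0.066×84.1 = 6.157.
Rate = 0.9637/(1 + 6.157) = 0.1347 J/s.

0.13 J/s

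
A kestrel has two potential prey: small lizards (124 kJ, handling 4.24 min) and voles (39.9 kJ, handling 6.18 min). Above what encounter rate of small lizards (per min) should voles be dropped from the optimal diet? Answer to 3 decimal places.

At the threshold, the rate on small lizards alone equals the profitability of voles: λ·124/(1 + λ·4.24) = 39.9/6.18 = 6.456.
Rearranging, λ(124 − 6.456×4.24) = 6.456, so λ = 6.456/96.63 = 0.06682 per min.

0.067 per min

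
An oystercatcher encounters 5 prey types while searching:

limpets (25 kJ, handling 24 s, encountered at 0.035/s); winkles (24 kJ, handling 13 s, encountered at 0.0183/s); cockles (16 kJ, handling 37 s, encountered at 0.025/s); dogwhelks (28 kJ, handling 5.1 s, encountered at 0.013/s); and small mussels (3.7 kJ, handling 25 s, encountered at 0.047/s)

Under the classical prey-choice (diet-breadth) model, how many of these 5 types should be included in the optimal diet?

3

Rank by E/h (kJ/s): dogwhelks 5.49, winkles 1.85, limpets 1.04, cockles 0.432, small mussels 0.148. Include each in turn until the next type's E/h falls below the running intake rate.
Rate on top 1: 0.3414. winkles: 1.85 > 0.3414 → include.
Rate on top 2: 0.6159. limpets: 1.04 > 0.6159 → include.
Rate on top 3: 0.7827. cockles: 0.432 < 0.7827 → exclude; stop.
Optimal diet: dogwhelks, winkles, limpets — 3 of 5 types.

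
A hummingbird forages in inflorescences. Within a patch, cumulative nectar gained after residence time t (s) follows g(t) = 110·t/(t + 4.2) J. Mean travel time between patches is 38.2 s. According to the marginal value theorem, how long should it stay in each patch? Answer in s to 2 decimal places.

12.67 s

Optimal t* satisfies g'(t*) = g(t*)/(T + t*).
g'(t) = 110·4.2/(t + 4.2)². Setting 110·4.2/(t+4.2)² = 110t/[(t+4.2)(38.2+t)] gives 4.2(38.2+t) = t(t+4.2), so t² = 4.2×38.2 = 160.4.
t* = √160.4 = 12.67 s.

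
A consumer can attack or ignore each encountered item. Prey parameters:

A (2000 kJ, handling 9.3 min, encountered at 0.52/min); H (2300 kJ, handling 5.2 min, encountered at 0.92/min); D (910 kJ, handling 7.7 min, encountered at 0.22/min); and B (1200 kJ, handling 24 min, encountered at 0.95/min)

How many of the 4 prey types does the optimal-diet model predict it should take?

Profitabilities (E/h, kJ/min): H 442, A 215, D 118, B 50. Add prey in this order while the next type's profitability exceeds the intake rate on those already taken.
Rate on top 1: 365.8. A: 215 < 365.8 → exclude; stop.
Optimal diet: H — 1 of 4 types.

1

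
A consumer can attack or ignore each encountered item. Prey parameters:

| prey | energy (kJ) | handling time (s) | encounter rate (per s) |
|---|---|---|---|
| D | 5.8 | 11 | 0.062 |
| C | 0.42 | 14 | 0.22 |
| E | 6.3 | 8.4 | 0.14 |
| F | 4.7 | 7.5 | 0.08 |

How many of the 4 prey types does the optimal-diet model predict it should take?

Profitabilities (E/h, kJ/s): E 0.75, F 0.627, D 0.527, C 0.03. Add prey in this order while the next type's profitability exceeds the intake rate on those already taken.
Rate on top 1: 0.4053. F: 0.627 > 0.4053 → include.
Rate on top 2: 0.4532. D: 0.527 > 0.4532 → include.
Rate on top 3: 0.4678. C: 0.03 < 0.4678 → exclude; stop.
Optimal diet: E, F, D — 3 of 4 types.

3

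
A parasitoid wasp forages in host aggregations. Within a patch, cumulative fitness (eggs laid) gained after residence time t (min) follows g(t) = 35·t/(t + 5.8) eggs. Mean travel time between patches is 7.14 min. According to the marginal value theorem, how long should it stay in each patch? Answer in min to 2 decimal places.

6.44 min

By the marginal value theorem, leave when the instantaneous gain rate g'(t) equals the habitat-wide average g(t)/(T + t).
g'(t) = 35·5.8/(t + 5.8)². Setting 35·5.8/(t+5.8)² = 35t/[(t+5.8)(7.14+t)] gives 5.8(7.14+t) = t(t+5.8), so t² = 5.8×7.14 = 41.41.
t* = √41.41 = 6.435 min.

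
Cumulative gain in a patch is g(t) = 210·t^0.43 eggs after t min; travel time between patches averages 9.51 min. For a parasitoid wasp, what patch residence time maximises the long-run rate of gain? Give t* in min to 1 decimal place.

7.2 min

Maximise g(t)/(T+t): set derivative to zero → g'(t)(T+t) = g(t).
g'(t) = 0.43·210·t^-0.57. Setting 0.43·210·t^-0.57 = 210·t^0.43/(9.51+t) gives 0.43(9.51+t) = t, so 0.57·t = 0.43×9.51.
t* = 0.43×9.51/0.57 = 7.174 min.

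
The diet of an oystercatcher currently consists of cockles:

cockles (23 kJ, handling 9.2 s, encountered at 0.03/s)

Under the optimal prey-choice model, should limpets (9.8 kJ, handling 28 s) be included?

On cockles alone, R = ΣλE/(1+Σλh) = 0.69/1.276 = 0.5408 kJ/s.
Profitability of limpets: 9.8/28 = 0.35 kJ/s.
0.35 < 0.5408, so adding limpets would lower the average — exclude it.

No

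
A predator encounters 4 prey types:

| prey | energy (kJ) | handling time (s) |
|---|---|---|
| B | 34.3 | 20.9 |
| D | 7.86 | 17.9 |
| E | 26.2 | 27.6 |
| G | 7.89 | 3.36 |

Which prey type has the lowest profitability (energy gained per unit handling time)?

D

In descending order of E/h:
G: 7.89/3.36 = 2.35 kJ/s
B: 34.3/20.9 = 1.64 kJ/s
E: 26.2/27.6 = 0.949 kJ/s
D: 7.86/17.9 = 0.439 kJ/s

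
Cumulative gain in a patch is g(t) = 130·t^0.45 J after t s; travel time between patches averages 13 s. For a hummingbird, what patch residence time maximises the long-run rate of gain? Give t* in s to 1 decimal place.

10.6 s

Maximise g(t)/(T+t): set derivative to zero → g'(t)(T+t) = g(t).
g'(t) = 0.45·130·t^-0.55. Setting 0.45·130·t^-0.55 = 130·t^0.45/(13+t) gives 0.45(13+t) = t, so 0.55·t = 0.45×13.
t* = 0.45×13/0.55 = 10.64 s.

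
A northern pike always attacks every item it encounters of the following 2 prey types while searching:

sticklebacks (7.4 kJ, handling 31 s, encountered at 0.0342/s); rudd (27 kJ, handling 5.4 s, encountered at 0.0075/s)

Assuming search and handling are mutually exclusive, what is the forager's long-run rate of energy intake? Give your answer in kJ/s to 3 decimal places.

Energy encountered per unit search time: 0.0342×7.4 + 0.0075×27 = 0.4556 kJ/s.
Handling time per unit search time: 0.0342×31 + 0.0075×5.4 = 1.101.
Rate = 0.4556/(1 + 1.101) = 0.2169 kJ/s.

0.217 kJ/s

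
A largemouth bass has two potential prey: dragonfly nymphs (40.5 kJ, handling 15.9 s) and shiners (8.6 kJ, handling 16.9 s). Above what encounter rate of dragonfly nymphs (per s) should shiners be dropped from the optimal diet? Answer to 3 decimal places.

0.016 per s

At the threshold, the rate on dragonfly nymphs alone equals the profitability of shiners: λ·40.5/(1 + λ·15.9) = 8.6/16.9 = 0.5089.
Rearranging, λ(40.5 − 0.5089×15.9) = 0.5089, so λ = 0.5089/32.41 = 0.0157 per s.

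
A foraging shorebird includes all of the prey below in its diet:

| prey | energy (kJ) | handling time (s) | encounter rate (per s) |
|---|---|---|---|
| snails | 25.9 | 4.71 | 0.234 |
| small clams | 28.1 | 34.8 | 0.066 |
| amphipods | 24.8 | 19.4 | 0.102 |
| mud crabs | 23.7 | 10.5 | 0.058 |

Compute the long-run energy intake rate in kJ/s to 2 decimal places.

R = (0.234×25.9 + 0.066×28.1 + 0.102×24.8 + 0.058×23.7) / (1 + 0.234×4.71 + 0.066×34.8 + 0.102×19.4 + 0.058×10.5) = 11.82/6.987 = 1.692 kJ/s.

1.69 kJ/s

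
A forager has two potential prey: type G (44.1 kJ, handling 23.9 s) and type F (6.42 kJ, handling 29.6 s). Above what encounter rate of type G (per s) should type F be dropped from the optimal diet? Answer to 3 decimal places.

0.006 per s

Drop type F once their profitability E₂/h₂ falls below the rate achievable on type G alone: E₂/h₂ = λE₁/(1 + λh₁).
Solve for λ: λE₁h₂ = E₂(1 + λh₁) → λ(E₁h₂ − E₂h₁) = E₂ → λ = E₂/(E₁h₂ − E₂h₁).
λ = 6.42/(44.1×29.6 − 6.42×23.9) = 6.42/1152 = 0.005573 per s.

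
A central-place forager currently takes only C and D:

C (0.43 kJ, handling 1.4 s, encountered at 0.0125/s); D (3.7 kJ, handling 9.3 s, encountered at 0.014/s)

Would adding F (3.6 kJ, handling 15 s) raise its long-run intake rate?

Current rate: (0.0125×0.43 + 0.014×3.7)/(1 + 0.0125×1.4 + 0.014×9.3) = 0.04982 kJ/s.
F: E/h = 3.6/15 = 0.24 kJ/s.
Since 0.24 > R, including F increases the long-run rate.

Yes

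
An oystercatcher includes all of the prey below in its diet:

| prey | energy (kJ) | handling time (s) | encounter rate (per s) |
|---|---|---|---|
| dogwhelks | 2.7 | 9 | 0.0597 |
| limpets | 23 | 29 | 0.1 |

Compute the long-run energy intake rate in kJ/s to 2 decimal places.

0.55 kJ/s

Energy encountered per unit search time: 0.0597×2.7 + 0.1×23 = 2.461 kJ/s.
Handling time per unit search time: 0.0597×9 + 0.1×29 = 3.437.
Rate = 2.461/(1 + 3.437) = 0.5547 kJ/s.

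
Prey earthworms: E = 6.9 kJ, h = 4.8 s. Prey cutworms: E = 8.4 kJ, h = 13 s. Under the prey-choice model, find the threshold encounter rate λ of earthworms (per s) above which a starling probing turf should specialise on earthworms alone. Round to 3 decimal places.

Drop cutworms once their profitability E₂/h₂ falls below the rate achievable on earthworms alone: E₂/h₂ = λE₁/(1 + λh₁).
Solve for λ: λE₁h₂ = E₂(1 + λh₁) → λ(E₁h₂ − E₂h₁) = E₂ → λ = E₂/(E₁h₂ − E₂h₁).
λ = 8.4/(6.9×13 − 8.4×4.8) = 8.4/49.38 = 0.1701 per s.

0.170 per s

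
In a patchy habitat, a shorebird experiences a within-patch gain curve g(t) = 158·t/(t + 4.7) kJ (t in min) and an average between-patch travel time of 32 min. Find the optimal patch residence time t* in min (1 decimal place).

12.3 min

Maximise g(t)/(T+t): set derivative to zero → g'(t)(T+t) = g(t).
g'(t) = 158·4.7/(t + 4.7)². Setting 158·4.7/(t+4.7)² = 158t/[(t+4.7)(32+t)] gives 4.7(32+t) = t(t+4.7), so t² = 4.7×32 = 150.4.
t* = √150.4 = 12.26 min.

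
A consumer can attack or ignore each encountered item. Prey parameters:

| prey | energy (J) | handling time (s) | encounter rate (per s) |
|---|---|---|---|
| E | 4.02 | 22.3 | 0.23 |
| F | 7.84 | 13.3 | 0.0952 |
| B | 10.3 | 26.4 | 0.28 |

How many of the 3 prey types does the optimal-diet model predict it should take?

2

E/h in descending order: F 0.589, B 0.39, E 0.18 J/s. The optimal diet is the largest prefix of this list for which every included type satisfies E_i/h_i > R on the types above it.
Rate on top 1: 0.3294. B: 0.39 > 0.3294 → include.
Rate on top 2: 0.3759. E: 0.18 < 0.3759 → exclude; stop.
Optimal diet: F, B — 2 of 3 types.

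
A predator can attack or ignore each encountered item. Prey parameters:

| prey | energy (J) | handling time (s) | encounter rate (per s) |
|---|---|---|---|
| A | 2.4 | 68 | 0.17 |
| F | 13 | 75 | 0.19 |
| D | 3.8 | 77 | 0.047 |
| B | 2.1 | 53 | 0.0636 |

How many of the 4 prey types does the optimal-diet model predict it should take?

Rank by E/h (J/s): F 0.173, D 0.0494, B 0.0396, A 0.0353. Include each in turn until the next type's E/h falls below the running intake rate.
Rate on top 1: 0.162. D: 0.0494 < 0.162 → exclude; stop.
Optimal diet: F — 1 of 4 types.

1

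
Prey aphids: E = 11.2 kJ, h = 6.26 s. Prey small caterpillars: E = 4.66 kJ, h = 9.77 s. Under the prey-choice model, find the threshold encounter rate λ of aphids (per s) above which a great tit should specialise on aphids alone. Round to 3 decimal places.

0.058 per s

At the threshold, the rate on aphids alone equals the profitability of small caterpillars: λ·11.2/(1 + λ·6.26) = 4.66/9.77 = 0.477.
Rearranging, λ(11.2 − 0.477×6.26) = 0.477, so λ = 0.477/8.214 = 0.05807 per s.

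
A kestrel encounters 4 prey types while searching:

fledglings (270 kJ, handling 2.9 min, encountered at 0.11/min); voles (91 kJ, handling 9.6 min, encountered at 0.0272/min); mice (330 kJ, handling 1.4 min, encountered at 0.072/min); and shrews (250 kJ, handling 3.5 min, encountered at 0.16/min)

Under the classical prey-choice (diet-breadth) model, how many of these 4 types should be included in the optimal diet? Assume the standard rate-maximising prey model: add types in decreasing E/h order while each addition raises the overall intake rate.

3

Rank by E/h (kJ/min): mice 236, fledglings 93.1, shrews 71.4, voles 9.48. Include each in turn until the next type's E/h falls below the running intake rate.
Rate on top 1: 21.58. fledglings: 93.1 > 21.58 → include.
Rate on top 2: 37.65. shrews: 71.4 > 37.65 → include.
Rate on top 3: 47.21. voles: 9.48 < 47.21 → exclude; stop.
Optimal diet: mice, fledglings, shrews — 3 of 4 types.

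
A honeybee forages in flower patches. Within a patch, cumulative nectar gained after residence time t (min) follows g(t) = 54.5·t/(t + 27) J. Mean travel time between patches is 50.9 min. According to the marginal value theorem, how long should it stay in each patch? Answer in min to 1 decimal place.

37.1 min

Optimal t* satisfies g'(t*) = g(t*)/(T + t*).
g'(t) = 54.5·27/(t + 27)². Setting 54.5·27/(t+27)² = 54.5t/[(t+27)(50.9+t)] gives 27(50.9+t) = t(t+27), so t² = 27×50.9 = 1374.
t* = √1374 = 37.07 min.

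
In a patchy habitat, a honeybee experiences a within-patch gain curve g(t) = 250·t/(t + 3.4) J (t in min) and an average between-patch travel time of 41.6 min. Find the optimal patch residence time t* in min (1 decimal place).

11.9 min

Maximise g(t)/(T+t): set derivative to zero → g'(t)(T+t) = g(t).
g'(t) = 250·3.4/(t + 3.4)². Setting 250·3.4/(t+3.4)² = 250t/[(t+3.4)(41.6+t)] gives 3.4(41.6+t) = t(t+3.4), so t² = 3.4×41.6 = 141.4.
t* = √141.4 = 11.89 min.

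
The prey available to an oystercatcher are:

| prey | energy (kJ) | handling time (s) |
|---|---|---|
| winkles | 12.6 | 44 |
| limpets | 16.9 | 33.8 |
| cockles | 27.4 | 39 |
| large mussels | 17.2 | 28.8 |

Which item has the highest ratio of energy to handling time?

cockles

Profitability E/h (kJ/s): winkles = 12.6/44 = 0.286, limpets = 16.9/33.8 = 0.5, cockles = 27.4/39 = 0.703, large mussels = 17.2/28.8 = 0.597.
Ranked: cockles > large mussels > limpets > winkles.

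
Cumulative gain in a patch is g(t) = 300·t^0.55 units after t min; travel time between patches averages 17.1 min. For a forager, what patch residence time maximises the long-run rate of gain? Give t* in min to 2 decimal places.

Optimal t* satisfies g'(t*) = g(t*)/(T + t*).
g'(t) = 0.55·300·t^-0.45. Setting 0.55·300·t^-0.45 = 300·t^0.55/(17.1+t) gives 0.55(17.1+t) = t, so 0.45·t = 0.55×17.1.
t* = 0.55×17.1/0.45 = 20.9 min.

20.90 min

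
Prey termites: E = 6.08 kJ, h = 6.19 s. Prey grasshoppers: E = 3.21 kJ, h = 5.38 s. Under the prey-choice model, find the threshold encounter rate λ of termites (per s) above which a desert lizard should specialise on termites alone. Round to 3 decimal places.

The zero-one rule: include grasshoppers iff E₂/h₂ > λE₁/(1+λh₁). Equality gives the switch point.
λE₁h₂ = E₂ + λE₂h₁ ⇒ λ = E₂/(E₁h₂ − E₂h₁) = 3.21/(32.71 − 19.87) = 0.25 per s.

0.250 per s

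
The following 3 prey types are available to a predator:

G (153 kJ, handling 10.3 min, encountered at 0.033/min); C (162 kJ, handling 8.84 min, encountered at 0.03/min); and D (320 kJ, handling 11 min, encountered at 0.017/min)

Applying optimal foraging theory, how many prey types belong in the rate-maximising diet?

3

Rank by E/h (kJ/min): D 29.1, C 18.3, G 14.9. Include each in turn until the next type's E/h falls below the running intake rate.
Rate on top 1: 4.583. C: 18.3 > 4.583 → include.
Rate on top 2: 7.093. G: 14.9 > 7.093 → include.
Optimal diet: D, C, G — 3 of 3 types.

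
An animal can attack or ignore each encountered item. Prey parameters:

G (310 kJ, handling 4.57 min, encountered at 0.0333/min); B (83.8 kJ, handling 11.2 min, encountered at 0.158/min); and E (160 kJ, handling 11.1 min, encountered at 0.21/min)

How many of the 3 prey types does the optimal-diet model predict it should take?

Rank by E/h (kJ/min): G 67.8, E 14.4, B 7.48. Include each in turn until the next type's E/h falls below the running intake rate.
Rate on top 1: 8.96. E: 14.4 > 8.96 → include.
Rate on top 2: 12.61. B: 7.48 < 12.61 → exclude; stop.
Optimal diet: G, E — 2 of 3 types.

2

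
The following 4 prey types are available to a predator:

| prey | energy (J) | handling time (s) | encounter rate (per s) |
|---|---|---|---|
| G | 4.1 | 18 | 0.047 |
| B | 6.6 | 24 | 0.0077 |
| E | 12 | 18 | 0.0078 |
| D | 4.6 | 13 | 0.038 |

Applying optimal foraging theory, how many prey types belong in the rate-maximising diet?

Profitabilities (E/h, J/s): E 0.667, D 0.354, B 0.275, G 0.228. Add prey in this order while the next type's profitability exceeds the intake rate on those already taken.
Rate on top 1: 0.08208. D: 0.354 > 0.08208 → include.
Rate on top 2: 0.1642. B: 0.275 > 0.1642 → include.
Rate on top 3: 0.1755. G: 0.228 > 0.1755 → include.
Optimal diet: E, D, B, G — 4 of 4 types.

4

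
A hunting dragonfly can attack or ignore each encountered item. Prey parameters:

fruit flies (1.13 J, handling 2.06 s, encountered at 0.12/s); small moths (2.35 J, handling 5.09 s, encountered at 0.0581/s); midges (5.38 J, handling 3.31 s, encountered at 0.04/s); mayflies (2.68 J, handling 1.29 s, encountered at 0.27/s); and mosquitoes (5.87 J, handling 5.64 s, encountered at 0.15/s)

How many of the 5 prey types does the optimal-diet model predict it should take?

3

Rank by E/h (J/s): mayflies 2.08, midges 1.63, mosquitoes 1.04, fruit flies 0.549, small moths 0.462. Include each in turn until the next type's E/h falls below the running intake rate.
Rate on top 1: 0.5367. midges: 1.63 > 0.5367 → include.
Rate on top 2: 0.634. mosquitoes: 1.04 > 0.634 → include.
Rate on top 3: 0.7819. fruit flies: 0.549 < 0.7819 → exclude; stop.
Optimal diet: mayflies, midges, mosquitoes — 3 of 5 types.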